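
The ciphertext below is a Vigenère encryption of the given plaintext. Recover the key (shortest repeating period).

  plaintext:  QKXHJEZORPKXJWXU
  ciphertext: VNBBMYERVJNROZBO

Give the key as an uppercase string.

  i= 0: V-Q =  5 → F
  i= 1: N-K =  3 → D
  i= 2: B-X =  4 → E
  i= 3: B-H = 20 → U
  i= 4: M-J =  3 → D
  i= 5: Y-E = 20 → U
  i= 6: E-Z =  5 → F
  i= 7: R-O =  3 → D
  i= 8: V-R =  4 → E
  i= 9: J-P = 20 → U
  i=10: N-K =  3 → D
  i=11: R-X = 20 → U
  i=12: O-J =  5 → F
  i=13: Z-W =  3 → D
  i=14: B-X =  4 → E
  i=15: O-U = 20 → U
  shifts repeat with period 6: FDEUDU

FDEUDU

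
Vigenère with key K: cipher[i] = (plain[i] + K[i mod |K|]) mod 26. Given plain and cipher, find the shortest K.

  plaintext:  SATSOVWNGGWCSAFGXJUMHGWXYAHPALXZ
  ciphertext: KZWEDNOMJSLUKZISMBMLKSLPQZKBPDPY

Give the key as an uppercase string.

SZDMPS

  i= 0: K-S = 18 → S
  i= 1: Z-A = 25 → Z
  i= 2: W-T =  3 → D
  i= 3: E-S = 12 → M
  i= 4: D-O = 15 → P
  i= 5: N-V = 18 → S
  i= 6: O-W = 18 → S
  i= 7: M-N = 25 → Z
  i= 8: J-G =  3 → D
  i= 9: S-G = 12 → M
  i=10: L-W = 15 → P
  i=11: U-C = 18 → S
  i=12: K-S = 18 → S
  i=13: Z-A = 25 → Z
  i=14: I-F =  3 → D
  i=15: S-G = 12 → M
  i=16: M-X = 15 → P
  i=17: B-J = 18 → S
  i=18: M-U = 18 → S
  i=19: L-M = 25 → Z
  i=20: K-H =  3 → D
  i=21: S-G = 12 → M
  i=22: L-W = 15 → P
  i=23: P-X = 18 → S
  i=24: Q-Y = 18 → S
  i=25: Z-A = 25 → Z
  i=26: K-H =  3 → D
  i=27: B-P = 12 → M
  i=28: P-A = 15 → P
  i=29: D-L = 18 → S
  i=30: P-X = 18 → S
  i=31: Y-Z = 25 → Z
  shifts repeat with period 6: SZDMPS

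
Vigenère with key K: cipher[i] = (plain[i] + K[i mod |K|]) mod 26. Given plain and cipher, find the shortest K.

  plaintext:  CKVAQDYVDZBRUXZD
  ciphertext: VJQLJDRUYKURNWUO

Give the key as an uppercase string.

TZVLTA

  i= 0: V-C = 19 → T
  i= 1: J-K = 25 → Z
  i= 2: Q-V = 21 → V
  i= 3: L-A = 11 → L
  i= 4: J-Q = 19 → T
  i= 5: D-D =  0 → A
  i= 6: R-Y = 19 → T
  i= 7: U-V = 25 → Z
  i= 8: Y-D = 21 → V
  i= 9: K-Z = 11 → L
  i=10: U-B = 19 → T
  i=11: R-R =  0 → A
  i=12: N-U = 19 → T
  i=13: W-X = 25 → Z
  i=14: U-Z = 21 → V
  i=15: O-D = 11 → L
  shifts repeat with period 6: TZVLTA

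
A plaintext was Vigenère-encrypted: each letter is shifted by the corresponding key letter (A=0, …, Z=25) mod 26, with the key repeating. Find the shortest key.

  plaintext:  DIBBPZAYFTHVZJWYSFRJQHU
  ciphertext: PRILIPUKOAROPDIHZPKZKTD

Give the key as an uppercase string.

MJHKTQU

  i= 0: P-D = 12 → M
  i= 1: R-I =  9 → J
  i= 2: I-B =  7 → H
  i= 3: L-B = 10 → K
  i= 4: I-P = 19 → T
  i= 5: P-Z = 16 → Q
  i= 6: U-A = 20 → U
  i= 7: K-Y = 12 → M
  i= 8: O-F =  9 → J
  i= 9: A-T =  7 → H
  i=10: R-H = 10 → K
  i=11: O-V = 19 → T
  i=12: P-Z = 16 → Q
  i=13: D-J = 20 → U
  i=14: I-W = 12 → M
  i=15: H-Y =  9 → J
  i=16: Z-S =  7 → H
  i=17: P-F = 10 → K
  i=18: K-R = 19 → T
  i=19: Z-J = 16 → Q
  i=20: K-Q = 20 → U
  i=21: T-H = 12 → M
  i=22: D-U =  9 → J
  shifts repeat with period 7: MJHKTQU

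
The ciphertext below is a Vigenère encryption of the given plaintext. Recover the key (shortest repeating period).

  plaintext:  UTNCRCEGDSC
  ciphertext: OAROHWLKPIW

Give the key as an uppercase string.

UHEMQ

  i= 0: O-U = 20 → U
  i= 1: A-T =  7 → H
  i= 2: R-N =  4 → E
  i= 3: O-C = 12 → M
  i= 4: H-R = 16 → Q
  i= 5: W-C = 20 → U
  i= 6: L-E =  7 → H
  i= 7: K-G =  4 → E
  i= 8: P-D = 12 → M
  i= 9: I-S = 16 → Q
  i=10: W-C = 20 → U
  shifts repeat with period 5: UHEMQ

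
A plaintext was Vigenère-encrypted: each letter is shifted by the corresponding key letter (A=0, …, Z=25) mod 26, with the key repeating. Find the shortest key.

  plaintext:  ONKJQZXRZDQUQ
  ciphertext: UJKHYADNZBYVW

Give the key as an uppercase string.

GWAYIB

  i= 0: U-O =  6 → G
  i= 1: J-N = 22 → W
  i= 2: K-K =  0 → A
  i= 3: H-J = 24 → Y
  i= 4: Y-Q =  8 → I
  i= 5: A-Z =  1 → B
  i= 6: D-X =  6 → G
  i= 7: N-R = 22 → W
  i= 8: Z-Z =  0 → A
  i= 9: B-D = 24 → Y
  i=10: Y-Q =  8 → I
  i=11: V-U =  1 → B
  i=12: W-Q =  6 → G
  shifts repeat with period 6: GWAYIB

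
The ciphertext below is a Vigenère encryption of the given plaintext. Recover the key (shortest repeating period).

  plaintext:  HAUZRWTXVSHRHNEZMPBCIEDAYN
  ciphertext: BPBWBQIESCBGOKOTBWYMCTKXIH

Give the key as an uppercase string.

  i= 0: B-H = 20 → U
  i= 1: P-A = 15 → P
  i= 2: B-U =  7 → H
  i= 3: W-Z = 23 → X
  i= 4: B-R = 10 → K
  i= 5: Q-W = 20 → U
  i= 6: I-T = 15 → P
  i= 7: E-X =  7 → H
  i= 8: S-V = 23 → X
  i= 9: C-S = 10 → K
  i=10: B-H = 20 → U
  i=11: G-R = 15 → P
  i=12: O-H =  7 → H
  i=13: K-N = 23 → X
  i=14: O-E = 10 → K
  i=15: T-Z = 20 → U
  i=16: B-M = 15 → P
  i=17: W-P =  7 → H
  i=18: Y-B = 23 → X
  i=19: M-C = 10 → K
  i=20: C-I = 20 → U
  i=21: T-E = 15 → P
  i=22: K-D =  7 → H
  i=23: X-A = 23 → X
  i=24: I-Y = 10 → K
  i=25: H-N = 20 → U
  shifts repeat with period 5: UPHXK

UPHXK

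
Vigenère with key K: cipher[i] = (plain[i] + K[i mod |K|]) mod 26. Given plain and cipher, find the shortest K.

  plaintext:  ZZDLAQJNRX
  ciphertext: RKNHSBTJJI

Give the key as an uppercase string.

  i= 0: R-Z = 18 → S
  i= 1: K-Z = 11 → L
  i= 2: N-D = 10 → K
  i= 3: H-L = 22 → W
  i= 4: S-A = 18 → S
  i= 5: B-Q = 11 → L
  i= 6: T-J = 10 → K
  i= 7: J-N = 22 → W
  i= 8: J-R = 18 → S
  i= 9: I-X = 11 → L
  shifts repeat with period 4: SLKW

SLKW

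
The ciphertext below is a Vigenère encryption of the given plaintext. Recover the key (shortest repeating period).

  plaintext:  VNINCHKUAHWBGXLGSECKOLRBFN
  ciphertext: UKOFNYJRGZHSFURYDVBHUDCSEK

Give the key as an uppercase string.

  i= 0: U-V = 25 → Z
  i= 1: K-N = 23 → X
  i= 2: O-I =  6 → G
  i= 3: F-N = 18 → S
  i= 4: N-C = 11 → L
  i= 5: Y-H = 17 → R
  i= 6: J-K = 25 → Z
  i= 7: R-U = 23 → X
  i= 8: G-A =  6 → G
  i= 9: Z-H = 18 → S
  i=10: H-W = 11 → L
  i=11: S-B = 17 → R
  i=12: F-G = 25 → Z
  i=13: U-X = 23 → X
  i=14: R-L =  6 → G
  i=15: Y-G = 18 → S
  i=16: D-S = 11 → L
  i=17: V-E = 17 → R
  i=18: B-C = 25 → Z
  i=19: H-K = 23 → X
  i=20: U-O =  6 → G
  i=21: D-L = 18 → S
  i=22: C-R = 11 → L
  i=23: S-B = 17 → R
  i=24: E-F = 25 → Z
  i=25: K-N = 23 → X
  shifts repeat with period 6: ZXGSLR

ZXGSLR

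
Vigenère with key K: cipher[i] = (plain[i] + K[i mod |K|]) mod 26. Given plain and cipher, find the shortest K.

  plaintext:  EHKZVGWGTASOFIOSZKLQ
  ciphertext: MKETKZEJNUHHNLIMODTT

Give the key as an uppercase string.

IDUUPT

  i= 0: M-E =  8 → I
  i= 1: K-H =  3 → D
  i= 2: E-K = 20 → U
  i= 3: T-Z = 20 → U
  i= 4: K-V = 15 → P
  i= 5: Z-G = 19 → T
  i= 6: E-W =  8 → I
  i= 7: J-G =  3 → D
  i= 8: N-T = 20 → U
  i= 9: U-A = 20 → U
  i=10: H-S = 15 → P
  i=11: H-O = 19 → T
  i=12: N-F =  8 → I
  i=13: L-I =  3 → D
  i=14: I-O = 20 → U
  i=15: M-S = 20 → U
  i=16: O-Z = 15 → P
  i=17: D-K = 19 → T
  i=18: T-L =  8 → I
  i=19: T-Q =  3 → D
  shifts repeat with period 6: IDUUPT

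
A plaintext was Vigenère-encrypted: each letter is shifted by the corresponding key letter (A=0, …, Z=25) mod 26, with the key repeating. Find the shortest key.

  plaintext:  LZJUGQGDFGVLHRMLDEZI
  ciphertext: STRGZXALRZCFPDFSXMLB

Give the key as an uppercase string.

  i= 0: S-L =  7 → H
  i= 1: T-Z = 20 → U
  i= 2: R-J =  8 → I
  i= 3: G-U = 12 → M
  i= 4: Z-G = 19 → T
  i= 5: X-Q =  7 → H
  i= 6: A-G = 20 → U
  i= 7: L-D =  8 → I
  i= 8: R-F = 12 → M
  i= 9: Z-G = 19 → T
  i=10: C-V =  7 → H
  i=11: F-L = 20 → U
  i=12: P-H =  8 → I
  i=13: D-R = 12 → M
  i=14: F-M = 19 → T
  i=15: S-L =  7 → H
  i=16: X-D = 20 → U
  i=17: M-E =  8 → I
  i=18: L-Z = 12 → M
  i=19: B-I = 19 → T
  shifts repeat with period 5: HUIMT

HUIMT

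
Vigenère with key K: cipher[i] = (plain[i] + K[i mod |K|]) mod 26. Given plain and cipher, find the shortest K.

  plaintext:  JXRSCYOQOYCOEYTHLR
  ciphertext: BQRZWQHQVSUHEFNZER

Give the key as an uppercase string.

  i= 0: B-J = 18 → S
  i= 1: Q-X = 19 → T
  i= 2: R-R =  0 → A
  i= 3: Z-S =  7 → H
  i= 4: W-C = 20 → U
  i= 5: Q-Y = 18 → S
  i= 6: H-O = 19 → T
  i= 7: Q-Q =  0 → A
  i= 8: V-O =  7 → H
  i= 9: S-Y = 20 → U
  i=10: U-C = 18 → S
  i=11: H-O = 19 → T
  i=12: E-E =  0 → A
  i=13: F-Y =  7 → H
  i=14: N-T = 20 → U
  i=15: Z-H = 18 → S
  i=16: E-L = 19 → T
  i=17: R-R =  0 → A
  shifts repeat with period 5: STAHU

STAHU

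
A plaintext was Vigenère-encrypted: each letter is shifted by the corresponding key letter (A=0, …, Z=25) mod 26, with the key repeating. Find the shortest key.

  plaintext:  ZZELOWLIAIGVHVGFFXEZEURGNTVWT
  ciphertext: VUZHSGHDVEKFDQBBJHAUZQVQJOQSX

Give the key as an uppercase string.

  i= 0: V-Z = 22 → W
  i= 1: U-Z = 21 → V
  i= 2: Z-E = 21 → V
  i= 3: H-L = 22 → W
  i= 4: S-O =  4 → E
  i= 5: G-W = 10 → K
  i= 6: H-L = 22 → W
  i= 7: D-I = 21 → V
  i= 8: V-A = 21 → V
  i= 9: E-I = 22 → W
  i=10: K-G =  4 → E
  i=11: F-V = 10 → K
  i=12: D-H = 22 → W
  i=13: Q-V = 21 → V
  i=14: B-G = 21 → V
  i=15: B-F = 22 → W
  i=16: J-F =  4 → E
  i=17: H-X = 10 → K
  i=18: A-E = 22 → W
  i=19: U-Z = 21 → V
  i=20: Z-E = 21 → V
  i=21: Q-U = 22 → W
  i=22: V-R =  4 → E
  i=23: Q-G = 10 → K
  i=24: J-N = 22 → W
  i=25: O-T = 21 → V
  i=26: Q-V = 21 → V
  i=27: S-W = 22 → W
  i=28: X-T =  4 → E
  shifts repeat with period 6: WVVWEK

WVVWEK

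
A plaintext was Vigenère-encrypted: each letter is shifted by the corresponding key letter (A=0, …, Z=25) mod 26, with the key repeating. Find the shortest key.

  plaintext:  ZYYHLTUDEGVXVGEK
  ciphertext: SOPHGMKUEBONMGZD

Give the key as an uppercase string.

  i= 0: S-Z = 19 → T
  i= 1: O-Y = 16 → Q
  i= 2: P-Y = 17 → R
  i= 3: H-H =  0 → A
  i= 4: G-L = 21 → V
  i= 5: M-T = 19 → T
  i= 6: K-U = 16 → Q
  i= 7: U-D = 17 → R
  i= 8: E-E =  0 → A
  i= 9: B-G = 21 → V
  i=10: O-V = 19 → T
  i=11: N-X = 16 → Q
  i=12: M-V = 17 → R
  i=13: G-G =  0 → A
  i=14: Z-E = 21 → V
  i=15: D-K = 19 → T
  shifts repeat with period 5: TQRAV

TQRAV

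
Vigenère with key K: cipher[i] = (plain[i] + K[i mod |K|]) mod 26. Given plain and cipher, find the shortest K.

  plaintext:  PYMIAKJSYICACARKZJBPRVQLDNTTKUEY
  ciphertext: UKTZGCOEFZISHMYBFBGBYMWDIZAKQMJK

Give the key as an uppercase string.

  i= 0: U-P =  5 → F
  i= 1: K-Y = 12 → M
  i= 2: T-M =  7 → H
  i= 3: Z-I = 17 → R
  i= 4: G-A =  6 → G
  i= 5: C-K = 18 → S
  i= 6: O-J =  5 → F
  i= 7: E-S = 12 → M
  i= 8: F-Y =  7 → H
  i= 9: Z-I = 17 → R
  i=10: I-C =  6 → G
  i=11: S-A = 18 → S
  i=12: H-C =  5 → F
  i=13: M-A = 12 → M
  i=14: Y-R =  7 → H
  i=15: B-K = 17 → R
  i=16: F-Z =  6 → G
  i=17: B-J = 18 → S
  i=18: G-B =  5 → F
  i=19: B-P = 12 → M
  i=20: Y-R =  7 → H
  i=21: M-V = 17 → R
  i=22: W-Q =  6 → G
  i=23: D-L = 18 → S
  i=24: I-D =  5 → F
  i=25: Z-N = 12 → M
  i=26: A-T =  7 → H
  i=27: K-T = 17 → R
  i=28: Q-K =  6 → G
  i=29: M-U = 18 → S
  i=30: J-E =  5 → F
  i=31: K-Y = 12 → M
  shifts repeat with period 6: FMHRGS

FMHRGS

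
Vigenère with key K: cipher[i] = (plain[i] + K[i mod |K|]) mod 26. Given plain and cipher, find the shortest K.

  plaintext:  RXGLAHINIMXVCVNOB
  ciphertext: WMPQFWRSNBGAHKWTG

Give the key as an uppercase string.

  i= 0: W-R =  5 → F
  i= 1: M-X = 15 → P
  i= 2: P-G =  9 → J
  i= 3: Q-L =  5 → F
  i= 4: F-A =  5 → F
  i= 5: W-H = 15 → P
  i= 6: R-I =  9 → J
  i= 7: S-N =  5 → F
  i= 8: N-I =  5 → F
  i= 9: B-M = 15 → P
  i=10: G-X =  9 → J
  i=11: A-V =  5 → F
  i=12: H-C =  5 → F
  i=13: K-V = 15 → P
  i=14: W-N =  9 → J
  i=15: T-O =  5 → F
  i=16: G-B =  5 → F
  shifts repeat with period 4: FPJF

FPJF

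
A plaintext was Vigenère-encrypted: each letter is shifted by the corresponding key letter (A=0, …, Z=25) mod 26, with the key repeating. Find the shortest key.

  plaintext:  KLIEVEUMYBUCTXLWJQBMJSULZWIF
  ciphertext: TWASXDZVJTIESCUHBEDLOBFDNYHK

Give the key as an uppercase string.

  i= 0: T-K =  9 → J
  i= 1: W-L = 11 → L
  i= 2: A-I = 18 → S
  i= 3: S-E = 14 → O
  i= 4: X-V =  2 → C
  i= 5: D-E = 25 → Z
  i= 6: Z-U =  5 → F
  i= 7: V-M =  9 → J
  i= 8: J-Y = 11 → L
  i= 9: T-B = 18 → S
  i=10: I-U = 14 → O
  i=11: E-C =  2 → C
  i=12: S-T = 25 → Z
  i=13: C-X =  5 → F
  i=14: U-L =  9 → J
  i=15: H-W = 11 → L
  i=16: B-J = 18 → S
  i=17: E-Q = 14 → O
  i=18: D-B =  2 → C
  i=19: L-M = 25 → Z
  i=20: O-J =  5 → F
  i=21: B-S =  9 → J
  i=22: F-U = 11 → L
  i=23: D-L = 18 → S
  i=24: N-Z = 14 → O
  i=25: Y-W =  2 → C
  i=26: H-I = 25 → Z
  i=27: K-F =  5 → F
  shifts repeat with period 7: JLSOCZF

JLSOCZF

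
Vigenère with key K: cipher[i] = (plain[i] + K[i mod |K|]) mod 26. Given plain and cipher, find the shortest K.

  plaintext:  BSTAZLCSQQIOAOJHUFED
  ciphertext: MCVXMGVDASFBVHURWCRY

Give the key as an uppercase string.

  i= 0: M-B = 11 → L
  i= 1: C-S = 10 → K
  i= 2: V-T =  2 → C
  i= 3: X-A = 23 → X
  i= 4: M-Z = 13 → N
  i= 5: G-L = 21 → V
  i= 6: V-C = 19 → T
  i= 7: D-S = 11 → L
  i= 8: A-Q = 10 → K
  i= 9: S-Q =  2 → C
  i=10: F-I = 23 → X
  i=11: B-O = 13 → N
  i=12: V-A = 21 → V
  i=13: H-O = 19 → T
  i=14: U-J = 11 → L
  i=15: R-H = 10 → K
  i=16: W-U =  2 → C
  i=17: C-F = 23 → X
  i=18: R-E = 13 → N
  i=19: Y-D = 21 → V
  shifts repeat with period 7: LKCXNVT

LKCXNVT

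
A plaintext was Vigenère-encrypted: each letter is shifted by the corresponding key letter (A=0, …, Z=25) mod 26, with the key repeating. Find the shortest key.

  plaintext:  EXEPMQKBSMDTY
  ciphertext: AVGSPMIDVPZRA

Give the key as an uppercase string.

  i= 0: A-E = 22 → W
  i= 1: V-X = 24 → Y
  i= 2: G-E =  2 → C
  i= 3: S-P =  3 → D
  i= 4: P-M =  3 → D
  i= 5: M-Q = 22 → W
  i= 6: I-K = 24 → Y
  i= 7: D-B =  2 → C
  i= 8: V-S =  3 → D
  i= 9: P-M =  3 → D
  i=10: Z-D = 22 → W
  i=11: R-T = 24 → Y
  i=12: A-Y =  2 → C
  shifts repeat with period 5: WYCDD

WYCDD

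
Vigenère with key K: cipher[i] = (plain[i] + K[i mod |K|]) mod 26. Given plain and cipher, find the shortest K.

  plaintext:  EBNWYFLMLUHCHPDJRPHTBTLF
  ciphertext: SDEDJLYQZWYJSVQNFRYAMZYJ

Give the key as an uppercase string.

  i= 0: S-E = 14 → O
  i= 1: D-B =  2 → C
  i= 2: E-N = 17 → R
  i= 3: D-W =  7 → H
  i= 4: J-Y = 11 → L
  i= 5: L-F =  6 → G
  i= 6: Y-L = 13 → N
  i= 7: Q-M =  4 → E
  i= 8: Z-L = 14 → O
  i= 9: W-U =  2 → C
  i=10: Y-H = 17 → R
  i=11: J-C =  7 → H
  i=12: S-H = 11 → L
  i=13: V-P =  6 → G
  i=14: Q-D = 13 → N
  i=15: N-J =  4 → E
  i=16: F-R = 14 → O
  i=17: R-P =  2 → C
  i=18: Y-H = 17 → R
  i=19: A-T =  7 → H
  i=20: M-B = 11 → L
  i=21: Z-T =  6 → G
  i=22: Y-L = 13 → N
  i=23: J-F =  4 → E
  shifts repeat with period 8: OCRHLGNE

OCRHLGNE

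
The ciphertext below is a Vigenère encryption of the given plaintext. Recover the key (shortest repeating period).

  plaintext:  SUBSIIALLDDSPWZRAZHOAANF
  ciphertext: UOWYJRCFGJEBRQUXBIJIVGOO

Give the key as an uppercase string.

CUVGBJ

  i= 0: U-S =  2 → C
  i= 1: O-U = 20 → U
  i= 2: W-B = 21 → V
  i= 3: Y-S =  6 → G
  i= 4: J-I =  1 → B
  i= 5: R-I =  9 → J
  i= 6: C-A =  2 → C
  i= 7: F-L = 20 → U
  i= 8: G-L = 21 → V
  i= 9: J-D =  6 → G
  i=10: E-D =  1 → B
  i=11: B-S =  9 → J
  i=12: R-P =  2 → C
  i=13: Q-W = 20 → U
  i=14: U-Z = 21 → V
  i=15: X-R =  6 → G
  i=16: B-A =  1 → B
  i=17: I-Z =  9 → J
  i=18: J-H =  2 → C
  i=19: I-O = 20 → U
  i=20: V-A = 21 → V
  i=21: G-A =  6 → G
  i=22: O-N =  1 → B
  i=23: O-F =  9 → J
  shifts repeat with period 6: CUVGBJ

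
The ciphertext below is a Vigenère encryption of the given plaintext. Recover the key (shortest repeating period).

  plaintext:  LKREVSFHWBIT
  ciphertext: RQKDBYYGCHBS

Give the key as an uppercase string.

  i= 0: R-L =  6 → G
  i= 1: Q-K =  6 → G
  i= 2: K-R = 19 → T
  i= 3: D-E = 25 → Z
  i= 4: B-V =  6 → G
  i= 5: Y-S =  6 → G
  i= 6: Y-F = 19 → T
  i= 7: G-H = 25 → Z
  i= 8: C-W =  6 → G
  i= 9: H-B =  6 → G
  i=10: B-I = 19 → T
  i=11: S-T = 25 → Z
  shifts repeat with period 4: GGTZ

GGTZ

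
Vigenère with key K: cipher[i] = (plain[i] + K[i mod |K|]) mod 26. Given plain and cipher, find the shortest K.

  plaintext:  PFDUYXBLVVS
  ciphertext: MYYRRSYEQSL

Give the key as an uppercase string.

  i= 0: M-P = 23 → X
  i= 1: Y-F = 19 → T
  i= 2: Y-D = 21 → V
  i= 3: R-U = 23 → X
  i= 4: R-Y = 19 → T
  i= 5: S-X = 21 → V
  i= 6: Y-B = 23 → X
  i= 7: E-L = 19 → T
  i= 8: Q-V = 21 → V
  i= 9: S-V = 23 → X
  i=10: L-S = 19 → T
  shifts repeat with period 3: XTV

XTV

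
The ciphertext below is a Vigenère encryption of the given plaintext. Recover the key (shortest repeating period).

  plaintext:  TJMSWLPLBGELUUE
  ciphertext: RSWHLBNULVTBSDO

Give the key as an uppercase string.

YJKPPQ

  i= 0: R-T = 24 → Y
  i= 1: S-J =  9 → J
  i= 2: W-M = 10 → K
  i= 3: H-S = 15 → P
  i= 4: L-W = 15 → P
  i= 5: B-L = 16 → Q
  i= 6: N-P = 24 → Y
  i= 7: U-L =  9 → J
  i= 8: L-B = 10 → K
  i= 9: V-G = 15 → P
  i=10: T-E = 15 → P
  i=11: B-L = 16 → Q
  i=12: S-U = 24 → Y
  i=13: D-U =  9 → J
  i=14: O-E = 10 → K
  shifts repeat with period 6: YJKPPQ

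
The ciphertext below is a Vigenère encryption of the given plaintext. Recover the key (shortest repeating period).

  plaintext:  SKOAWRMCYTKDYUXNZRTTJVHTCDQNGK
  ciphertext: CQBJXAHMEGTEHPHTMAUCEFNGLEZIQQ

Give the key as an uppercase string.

KGNJBJV

  i= 0: C-S = 10 → K
  i= 1: Q-K =  6 → G
  i= 2: B-O = 13 → N
  i= 3: J-A =  9 → J
  i= 4: X-W =  1 → B
  i= 5: A-R =  9 → J
  i= 6: H-M = 21 → V
  i= 7: M-C = 10 → K
  i= 8: E-Y =  6 → G
  i= 9: G-T = 13 → N
  i=10: T-K =  9 → J
  i=11: E-D =  1 → B
  i=12: H-Y =  9 → J
  i=13: P-U = 21 → V
  i=14: H-X = 10 → K
  i=15: T-N =  6 → G
  i=16: M-Z = 13 → N
  i=17: A-R =  9 → J
  i=18: U-T =  1 → B
  i=19: C-T =  9 → J
  i=20: E-J = 21 → V
  i=21: F-V = 10 → K
  i=22: N-H =  6 → G
  i=23: G-T = 13 → N
  i=24: L-C =  9 → J
  i=25: E-D =  1 → B
  i=26: Z-Q =  9 → J
  i=27: I-N = 21 → V
  i=28: Q-G = 10 → K
  i=29: Q-K =  6 → G
  shifts repeat with period 7: KGNJBJV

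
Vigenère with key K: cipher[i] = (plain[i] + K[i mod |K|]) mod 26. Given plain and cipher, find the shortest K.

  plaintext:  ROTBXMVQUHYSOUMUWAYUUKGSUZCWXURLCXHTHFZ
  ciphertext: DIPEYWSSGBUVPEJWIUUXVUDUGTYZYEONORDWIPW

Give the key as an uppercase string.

MUWDBKXC

  i= 0: D-R = 12 → M
  i= 1: I-O = 20 → U
  i= 2: P-T = 22 → W
  i= 3: E-B =  3 → D
  i= 4: Y-X =  1 → B
  i= 5: W-M = 10 → K
  i= 6: S-V = 23 → X
  i= 7: S-Q =  2 → C
  i= 8: G-U = 12 → M
  i= 9: B-H = 20 → U
  i=10: U-Y = 22 → W
  i=11: V-S =  3 → D
  i=12: P-O =  1 → B
  i=13: E-U = 10 → K
  i=14: J-M = 23 → X
  i=15: W-U =  2 → C
  i=16: I-W = 12 → M
  i=17: U-A = 20 → U
  i=18: U-Y = 22 → W
  i=19: X-U =  3 → D
  i=20: V-U =  1 → B
  i=21: U-K = 10 → K
  i=22: D-G = 23 → X
  i=23: U-S =  2 → C
  i=24: G-U = 12 → M
  i=25: T-Z = 20 → U
  i=26: Y-C = 22 → W
  i=27: Z-W =  3 → D
  i=28: Y-X =  1 → B
  i=29: E-U = 10 → K
  i=30: O-R = 23 → X
  i=31: N-L =  2 → C
  i=32: O-C = 12 → M
  i=33: R-X = 20 → U
  i=34: D-H = 22 → W
  i=35: W-T =  3 → D
  i=36: I-H =  1 → B
  i=37: P-F = 10 → K
  i=38: W-Z = 23 → X
  shifts repeat with period 8: MUWDBKXC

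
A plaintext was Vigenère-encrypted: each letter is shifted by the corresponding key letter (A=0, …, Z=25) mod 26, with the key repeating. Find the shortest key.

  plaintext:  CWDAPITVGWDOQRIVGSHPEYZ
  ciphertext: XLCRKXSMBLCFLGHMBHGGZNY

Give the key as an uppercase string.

VPZR

  i= 0: X-C = 21 → V
  i= 1: L-W = 15 → P
  i= 2: C-D = 25 → Z
  i= 3: R-A = 17 → R
  i= 4: K-P = 21 → V
  i= 5: X-I = 15 → P
  i= 6: S-T = 25 → Z
  i= 7: M-V = 17 → R
  i= 8: B-G = 21 → V
  i= 9: L-W = 15 → P
  i=10: C-D = 25 → Z
  i=11: F-O = 17 → R
  i=12: L-Q = 21 → V
  i=13: G-R = 15 → P
  i=14: H-I = 25 → Z
  i=15: M-V = 17 → R
  i=16: B-G = 21 → V
  i=17: H-S = 15 → P
  i=18: G-H = 25 → Z
  i=19: G-P = 17 → R
  i=20: Z-E = 21 → V
  i=21: N-Y = 15 → P
  i=22: Y-Z = 25 → Z
  shifts repeat with period 4: VPZR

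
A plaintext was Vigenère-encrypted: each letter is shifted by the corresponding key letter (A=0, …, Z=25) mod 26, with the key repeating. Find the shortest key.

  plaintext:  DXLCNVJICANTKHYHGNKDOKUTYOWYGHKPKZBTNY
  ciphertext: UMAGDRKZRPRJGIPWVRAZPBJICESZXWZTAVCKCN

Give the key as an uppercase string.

  i= 0: U-D = 17 → R
  i= 1: M-X = 15 → P
  i= 2: A-L = 15 → P
  i= 3: G-C =  4 → E
  i= 4: D-N = 16 → Q
  i= 5: R-V = 22 → W
  i= 6: K-J =  1 → B
  i= 7: Z-I = 17 → R
  i= 8: R-C = 15 → P
  i= 9: P-A = 15 → P
  i=10: R-N =  4 → E
  i=11: J-T = 16 → Q
  i=12: G-K = 22 → W
  i=13: I-H =  1 → B
  i=14: P-Y = 17 → R
  i=15: W-H = 15 → P
  i=16: V-G = 15 → P
  i=17: R-N =  4 → E
  i=18: A-K = 16 → Q
  i=19: Z-D = 22 → W
  i=20: P-O =  1 → B
  i=21: B-K = 17 → R
  i=22: J-U = 15 → P
  i=23: I-T = 15 → P
  i=24: C-Y =  4 → E
  i=25: E-O = 16 → Q
  i=26: S-W = 22 → W
  i=27: Z-Y =  1 → B
  i=28: X-G = 17 → R
  i=29: W-H = 15 → P
  i=30: Z-K = 15 → P
  i=31: T-P =  4 → E
  i=32: A-K = 16 → Q
  i=33: V-Z = 22 → W
  i=34: C-B =  1 → B
  i=35: K-T = 17 → R
  i=36: C-N = 15 → P
  i=37: N-Y = 15 → P
  shifts repeat with period 7: RPPEQWB

RPPEQWB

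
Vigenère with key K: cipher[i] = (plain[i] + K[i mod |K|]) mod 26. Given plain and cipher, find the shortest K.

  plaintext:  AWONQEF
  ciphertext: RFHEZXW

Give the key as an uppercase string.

  i= 0: R-A = 17 → R
  i= 1: F-W =  9 → J
  i= 2: H-O = 19 → T
  i= 3: E-N = 17 → R
  i= 4: Z-Q =  9 → J
  i= 5: X-E = 19 → T
  i= 6: W-F = 17 → R
  shifts repeat with period 3: RJT

RJT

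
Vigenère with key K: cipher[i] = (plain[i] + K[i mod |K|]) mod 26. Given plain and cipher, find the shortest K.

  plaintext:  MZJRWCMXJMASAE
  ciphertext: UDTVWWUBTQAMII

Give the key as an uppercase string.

IEKEAU

  i= 0: U-M =  8 → I
  i= 1: D-Z =  4 → E
  i= 2: T-J = 10 → K
  i= 3: V-R =  4 → E
  i= 4: W-W =  0 → A
  i= 5: W-C = 20 → U
  i= 6: U-M =  8 → I
  i= 7: B-X =  4 → E
  i= 8: T-J = 10 → K
  i= 9: Q-M =  4 → E
  i=10: A-A =  0 → A
  i=11: M-S = 20 → U
  i=12: I-A =  8 → I
  i=13: I-E =  4 → E
  shifts repeat with period 6: IEKEAU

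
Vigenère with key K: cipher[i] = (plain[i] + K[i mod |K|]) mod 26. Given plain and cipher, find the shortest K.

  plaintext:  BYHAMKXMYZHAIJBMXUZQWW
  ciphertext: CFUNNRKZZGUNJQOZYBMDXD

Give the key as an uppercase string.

  i= 0: C-B =  1 → B
  i= 1: F-Y =  7 → H
  i= 2: U-H = 13 → N
  i= 3: N-A = 13 → N
  i= 4: N-M =  1 → B
  i= 5: R-K =  7 → H
  i= 6: K-X = 13 → N
  i= 7: Z-M = 13 → N
  i= 8: Z-Y =  1 → B
  i= 9: G-Z =  7 → H
  i=10: U-H = 13 → N
  i=11: N-A = 13 → N
  i=12: J-I =  1 → B
  i=13: Q-J =  7 → H
  i=14: O-B = 13 → N
  i=15: Z-M = 13 → N
  i=16: Y-X =  1 → B
  i=17: B-U =  7 → H
  i=18: M-Z = 13 → N
  i=19: D-Q = 13 → N
  i=20: X-W =  1 → B
  i=21: D-W =  7 → H
  shifts repeat with period 4: BHNN

BHNN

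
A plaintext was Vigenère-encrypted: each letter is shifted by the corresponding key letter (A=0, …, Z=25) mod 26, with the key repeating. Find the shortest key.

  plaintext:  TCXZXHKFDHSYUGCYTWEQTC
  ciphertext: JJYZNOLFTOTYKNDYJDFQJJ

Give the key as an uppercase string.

  i= 0: J-T = 16 → Q
  i= 1: J-C =  7 → H
  i= 2: Y-X =  1 → B
  i= 3: Z-Z =  0 → A
  i= 4: N-X = 16 → Q
  i= 5: O-H =  7 → H
  i= 6: L-K =  1 → B
  i= 7: F-F =  0 → A
  i= 8: T-D = 16 → Q
  i= 9: O-H =  7 → H
  i=10: T-S =  1 → B
  i=11: Y-Y =  0 → A
  i=12: K-U = 16 → Q
  i=13: N-G =  7 → H
  i=14: D-C =  1 → B
  i=15: Y-Y =  0 → A
  i=16: J-T = 16 → Q
  i=17: D-W =  7 → H
  i=18: F-E =  1 → B
  i=19: Q-Q =  0 → A
  i=20: J-T = 16 → Q
  i=21: J-C =  7 → H
  shifts repeat with period 4: QHBA

QHBA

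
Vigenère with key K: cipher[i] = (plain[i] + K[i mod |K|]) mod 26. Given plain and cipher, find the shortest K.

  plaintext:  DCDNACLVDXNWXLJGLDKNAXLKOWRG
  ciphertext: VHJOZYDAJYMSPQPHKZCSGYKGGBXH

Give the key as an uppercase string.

SFGBZW

  i= 0: V-D = 18 → S
  i= 1: H-C =  5 → F
  i= 2: J-D =  6 → G
  i= 3: O-N =  1 → B
  i= 4: Z-A = 25 → Z
  i= 5: Y-C = 22 → W
  i= 6: D-L = 18 → S
  i= 7: A-V =  5 → F
  i= 8: J-D =  6 → G
  i= 9: Y-X =  1 → B
  i=10: M-N = 25 → Z
  i=11: S-W = 22 → W
  i=12: P-X = 18 → S
  i=13: Q-L =  5 → F
  i=14: P-J =  6 → G
  i=15: H-G =  1 → B
  i=16: K-L = 25 → Z
  i=17: Z-D = 22 → W
  i=18: C-K = 18 → S
  i=19: S-N =  5 → F
  i=20: G-A =  6 → G
  i=21: Y-X =  1 → B
  i=22: K-L = 25 → Z
  i=23: G-K = 22 → W
  i=24: G-O = 18 → S
  i=25: B-W =  5 → F
  i=26: X-R =  6 → G
  i=27: H-G =  1 → B
  shifts repeat with period 6: SFGBZW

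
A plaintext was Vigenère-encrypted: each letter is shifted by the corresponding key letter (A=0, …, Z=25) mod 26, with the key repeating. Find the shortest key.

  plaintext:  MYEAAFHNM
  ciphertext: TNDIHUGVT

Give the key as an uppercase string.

  i= 0: T-M =  7 → H
  i= 1: N-Y = 15 → P
  i= 2: D-E = 25 → Z
  i= 3: I-A =  8 → I
  i= 4: H-A =  7 → H
  i= 5: U-F = 15 → P
  i= 6: G-H = 25 → Z
  i= 7: V-N =  8 → I
  i= 8: T-M =  7 → H
  shifts repeat with period 4: HPZI

HPZI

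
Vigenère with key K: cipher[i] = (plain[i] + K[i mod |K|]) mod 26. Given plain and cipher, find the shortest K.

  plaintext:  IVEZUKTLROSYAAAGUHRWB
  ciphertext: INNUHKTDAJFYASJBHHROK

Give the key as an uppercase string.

  i= 0: I-I =  0 → A
  i= 1: N-V = 18 → S
  i= 2: N-E =  9 → J
  i= 3: U-Z = 21 → V
  i= 4: H-U = 13 → N
  i= 5: K-K =  0 → A
  i= 6: T-T =  0 → A
  i= 7: D-L = 18 → S
  i= 8: A-R =  9 → J
  i= 9: J-O = 21 → V
  i=10: F-S = 13 → N
  i=11: Y-Y =  0 → A
  i=12: A-A =  0 → A
  i=13: S-A = 18 → S
  i=14: J-A =  9 → J
  i=15: B-G = 21 → V
  i=16: H-U = 13 → N
  i=17: H-H =  0 → A
  i=18: R-R =  0 → A
  i=19: O-W = 18 → S
  i=20: K-B =  9 → J
  shifts repeat with period 6: ASJVNA

ASJVNA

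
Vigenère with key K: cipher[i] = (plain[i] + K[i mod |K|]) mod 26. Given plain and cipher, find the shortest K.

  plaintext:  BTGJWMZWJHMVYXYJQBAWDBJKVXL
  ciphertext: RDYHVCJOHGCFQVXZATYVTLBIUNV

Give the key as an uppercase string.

  i= 0: R-B = 16 → Q
  i= 1: D-T = 10 → K
  i= 2: Y-G = 18 → S
  i= 3: H-J = 24 → Y
  i= 4: V-W = 25 → Z
  i= 5: C-M = 16 → Q
  i= 6: J-Z = 10 → K
  i= 7: O-W = 18 → S
  i= 8: H-J = 24 → Y
  i= 9: G-H = 25 → Z
  i=10: C-M = 16 → Q
  i=11: F-V = 10 → K
  i=12: Q-Y = 18 → S
  i=13: V-X = 24 → Y
  i=14: X-Y = 25 → Z
  i=15: Z-J = 16 → Q
  i=16: A-Q = 10 → K
  i=17: T-B = 18 → S
  i=18: Y-A = 24 → Y
  i=19: V-W = 25 → Z
  i=20: T-D = 16 → Q
  i=21: L-B = 10 → K
  i=22: B-J = 18 → S
  i=23: I-K = 24 → Y
  i=24: U-V = 25 → Z
  i=25: N-X = 16 → Q
  i=26: V-L = 10 → K
  shifts repeat with period 5: QKSYZ

QKSYZ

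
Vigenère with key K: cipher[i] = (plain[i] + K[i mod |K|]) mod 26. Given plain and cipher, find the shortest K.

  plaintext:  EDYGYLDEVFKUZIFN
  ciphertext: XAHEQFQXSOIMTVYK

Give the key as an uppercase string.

  i= 0: X-E = 19 → T
  i= 1: A-D = 23 → X
  i= 2: H-Y =  9 → J
  i= 3: E-G = 24 → Y
  i= 4: Q-Y = 18 → S
  i= 5: F-L = 20 → U
  i= 6: Q-D = 13 → N
  i= 7: X-E = 19 → T
  i= 8: S-V = 23 → X
  i= 9: O-F =  9 → J
  i=10: I-K = 24 → Y
  i=11: M-U = 18 → S
  i=12: T-Z = 20 → U
  i=13: V-I = 13 → N
  i=14: Y-F = 19 → T
  i=15: K-N = 23 → X
  shifts repeat with period 7: TXJYSUN

TXJYSUN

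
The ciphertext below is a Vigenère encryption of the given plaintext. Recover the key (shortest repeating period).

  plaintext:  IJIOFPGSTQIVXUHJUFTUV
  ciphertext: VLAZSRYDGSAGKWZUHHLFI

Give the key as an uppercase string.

  i= 0: V-I = 13 → N
  i= 1: L-J =  2 → C
  i= 2: A-I = 18 → S
  i= 3: Z-O = 11 → L
  i= 4: S-F = 13 → N
  i= 5: R-P =  2 → C
  i= 6: Y-G = 18 → S
  i= 7: D-S = 11 → L
  i= 8: G-T = 13 → N
  i= 9: S-Q =  2 → C
  i=10: A-I = 18 → S
  i=11: G-V = 11 → L
  i=12: K-X = 13 → N
  i=13: W-U =  2 → C
  i=14: Z-H = 18 → S
  i=15: U-J = 11 → L
  i=16: H-U = 13 → N
  i=17: H-F =  2 → C
  i=18: L-T = 18 → S
  i=19: F-U = 11 → L
  i=20: I-V = 13 → N
  shifts repeat with period 4: NCSL

NCSL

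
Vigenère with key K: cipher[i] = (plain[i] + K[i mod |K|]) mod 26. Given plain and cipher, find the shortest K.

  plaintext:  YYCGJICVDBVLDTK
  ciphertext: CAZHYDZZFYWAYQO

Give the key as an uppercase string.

ECXBPVX

  i= 0: C-Y =  4 → E
  i= 1: A-Y =  2 → C
  i= 2: Z-C = 23 → X
  i= 3: H-G =  1 → B
  i= 4: Y-J = 15 → P
  i= 5: D-I = 21 → V
  i= 6: Z-C = 23 → X
  i= 7: Z-V =  4 → E
  i= 8: F-D =  2 → C
  i= 9: Y-B = 23 → X
  i=10: W-V =  1 → B
  i=11: A-L = 15 → P
  i=12: Y-D = 21 → V
  i=13: Q-T = 23 → X
  i=14: O-K =  4 → E
  shifts repeat with period 7: ECXBPVX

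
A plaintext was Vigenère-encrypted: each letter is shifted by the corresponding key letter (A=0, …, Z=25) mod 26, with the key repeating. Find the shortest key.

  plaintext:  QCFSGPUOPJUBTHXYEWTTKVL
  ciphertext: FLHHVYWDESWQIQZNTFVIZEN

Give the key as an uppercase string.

  i= 0: F-Q = 15 → P
  i= 1: L-C =  9 → J
  i= 2: H-F =  2 → C
  i= 3: H-S = 15 → P
  i= 4: V-G = 15 → P
  i= 5: Y-P =  9 → J
  i= 6: W-U =  2 → C
  i= 7: D-O = 15 → P
  i= 8: E-P = 15 → P
  i= 9: S-J =  9 → J
  i=10: W-U =  2 → C
  i=11: Q-B = 15 → P
  i=12: I-T = 15 → P
  i=13: Q-H =  9 → J
  i=14: Z-X =  2 → C
  i=15: N-Y = 15 → P
  i=16: T-E = 15 → P
  i=17: F-W =  9 → J
  i=18: V-T =  2 → C
  i=19: I-T = 15 → P
  i=20: Z-K = 15 → P
  i=21: E-V =  9 → J
  i=22: N-L =  2 → C
  shifts repeat with period 4: PJCP

PJCP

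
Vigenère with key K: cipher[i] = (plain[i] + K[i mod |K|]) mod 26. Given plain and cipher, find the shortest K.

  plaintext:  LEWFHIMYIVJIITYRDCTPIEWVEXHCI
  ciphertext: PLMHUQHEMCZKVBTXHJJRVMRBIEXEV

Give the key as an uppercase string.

  i= 0: P-L =  4 → E
  i= 1: L-E =  7 → H
  i= 2: M-W = 16 → Q
  i= 3: H-F =  2 → C
  i= 4: U-H = 13 → N
  i= 5: Q-I =  8 → I
  i= 6: H-M = 21 → V
  i= 7: E-Y =  6 → G
  i= 8: M-I =  4 → E
  i= 9: C-V =  7 → H
  i=10: Z-J = 16 → Q
  i=11: K-I =  2 → C
  i=12: V-I = 13 → N
  i=13: B-T =  8 → I
  i=14: T-Y = 21 → V
  i=15: X-R =  6 → G
  i=16: H-D =  4 → E
  i=17: J-C =  7 → H
  i=18: J-T = 16 → Q
  i=19: R-P =  2 → C
  i=20: V-I = 13 → N
  i=21: M-E =  8 → I
  i=22: R-W = 21 → V
  i=23: B-V =  6 → G
  i=24: I-E =  4 → E
  i=25: E-X =  7 → H
  i=26: X-H = 16 → Q
  i=27: E-C =  2 → C
  i=28: V-I = 13 → N
  shifts repeat with period 8: EHQCNIVG

EHQCNIVG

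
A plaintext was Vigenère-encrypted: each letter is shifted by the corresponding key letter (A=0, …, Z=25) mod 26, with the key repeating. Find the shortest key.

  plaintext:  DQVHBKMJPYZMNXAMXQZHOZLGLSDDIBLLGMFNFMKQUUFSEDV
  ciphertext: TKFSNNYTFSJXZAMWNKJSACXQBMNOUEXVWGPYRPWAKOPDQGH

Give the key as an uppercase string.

  i= 0: T-D = 16 → Q
  i= 1: K-Q = 20 → U
  i= 2: F-V = 10 → K
  i= 3: S-H = 11 → L
  i= 4: N-B = 12 → M
  i= 5: N-K =  3 → D
  i= 6: Y-M = 12 → M
  i= 7: T-J = 10 → K
  i= 8: F-P = 16 → Q
  i= 9: S-Y = 20 → U
  i=10: J-Z = 10 → K
  i=11: X-M = 11 → L
  i=12: Z-N = 12 → M
  i=13: A-X =  3 → D
  i=14: M-A = 12 → M
  i=15: W-M = 10 → K
  i=16: N-X = 16 → Q
  i=17: K-Q = 20 → U
  i=18: J-Z = 10 → K
  i=19: S-H = 11 → L
  i=20: A-O = 12 → M
  i=21: C-Z =  3 → D
  i=22: X-L = 12 → M
  i=23: Q-G = 10 → K
  i=24: B-L = 16 → Q
  i=25: M-S = 20 → U
  i=26: N-D = 10 → K
  i=27: O-D = 11 → L
  i=28: U-I = 12 → M
  i=29: E-B =  3 → D
  i=30: X-L = 12 → M
  i=31: V-L = 10 → K
  i=32: W-G = 16 → Q
  i=33: G-M = 20 → U
  i=34: P-F = 10 → K
  i=35: Y-N = 11 → L
  i=36: R-F = 12 → M
  i=37: P-M =  3 → D
  i=38: W-K = 12 → M
  i=39: A-Q = 10 → K
  i=40: K-U = 16 → Q
  i=41: O-U = 20 → U
  i=42: P-F = 10 → K
  i=43: D-S = 11 → L
  i=44: Q-E = 12 → M
  i=45: G-D =  3 → D
  i=46: H-V = 12 → M
  shifts repeat with period 8: QUKLMDMK

QUKLMDMK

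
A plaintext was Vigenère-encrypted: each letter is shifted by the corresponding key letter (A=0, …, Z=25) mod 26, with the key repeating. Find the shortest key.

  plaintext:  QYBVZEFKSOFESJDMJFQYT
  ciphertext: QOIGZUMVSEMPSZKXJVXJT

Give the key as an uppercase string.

  i= 0: Q-Q =  0 → A
  i= 1: O-Y = 16 → Q
  i= 2: I-B =  7 → H
  i= 3: G-V = 11 → L
  i= 4: Z-Z =  0 → A
  i= 5: U-E = 16 → Q
  i= 6: M-F =  7 → H
  i= 7: V-K = 11 → L
  i= 8: S-S =  0 → A
  i= 9: E-O = 16 → Q
  i=10: M-F =  7 → H
  i=11: P-E = 11 → L
  i=12: S-S =  0 → A
  i=13: Z-J = 16 → Q
  i=14: K-D =  7 → H
  i=15: X-M = 11 → L
  i=16: J-J =  0 → A
  i=17: V-F = 16 → Q
  i=18: X-Q =  7 → H
  i=19: J-Y = 11 → L
  i=20: T-T =  0 → A
  shifts repeat with period 4: AQHL

AQHL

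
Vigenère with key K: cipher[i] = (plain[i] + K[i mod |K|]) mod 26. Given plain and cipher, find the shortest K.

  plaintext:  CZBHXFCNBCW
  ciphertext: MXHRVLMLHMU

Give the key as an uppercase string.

  i= 0: M-C = 10 → K
  i= 1: X-Z = 24 → Y
  i= 2: H-B =  6 → G
  i= 3: R-H = 10 → K
  i= 4: V-X = 24 → Y
  i= 5: L-F =  6 → G
  i= 6: M-C = 10 → K
  i= 7: L-N = 24 → Y
  i= 8: H-B =  6 → G
  i= 9: M-C = 10 → K
  i=10: U-W = 24 → Y
  shifts repeat with period 3: KYG

KYG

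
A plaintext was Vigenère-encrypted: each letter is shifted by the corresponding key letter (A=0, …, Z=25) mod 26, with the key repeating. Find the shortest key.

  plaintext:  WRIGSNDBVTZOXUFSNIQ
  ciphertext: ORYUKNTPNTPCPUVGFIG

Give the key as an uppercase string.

SAQO

  i= 0: O-W = 18 → S
  i= 1: R-R =  0 → A
  i= 2: Y-I = 16 → Q
  i= 3: U-G = 14 → O
  i= 4: K-S = 18 → S
  i= 5: N-N =  0 → A
  i= 6: T-D = 16 → Q
  i= 7: P-B = 14 → O
  i= 8: N-V = 18 → S
  i= 9: T-T =  0 → A
  i=10: P-Z = 16 → Q
  i=11: C-O = 14 → O
  i=12: P-X = 18 → S
  i=13: U-U =  0 → A
  i=14: V-F = 16 → Q
  i=15: G-S = 14 → O
  i=16: F-N = 18 → S
  i=17: I-I =  0 → A
  i=18: G-Q = 16 → Q
  shifts repeat with period 4: SAQO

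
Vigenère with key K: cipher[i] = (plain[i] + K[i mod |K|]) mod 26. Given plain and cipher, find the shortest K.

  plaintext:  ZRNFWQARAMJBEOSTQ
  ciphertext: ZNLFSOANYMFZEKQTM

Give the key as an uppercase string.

  i= 0: Z-Z =  0 → A
  i= 1: N-R = 22 → W
  i= 2: L-N = 24 → Y
  i= 3: F-F =  0 → A
  i= 4: S-W = 22 → W
  i= 5: O-Q = 24 → Y
  i= 6: A-A =  0 → A
  i= 7: N-R = 22 → W
  i= 8: Y-A = 24 → Y
  i= 9: M-M =  0 → A
  i=10: F-J = 22 → W
  i=11: Z-B = 24 → Y
  i=12: E-E =  0 → A
  i=13: K-O = 22 → W
  i=14: Q-S = 24 → Y
  i=15: T-T =  0 → A
  i=16: M-Q = 22 → W
  shifts repeat with period 3: AWY

AWY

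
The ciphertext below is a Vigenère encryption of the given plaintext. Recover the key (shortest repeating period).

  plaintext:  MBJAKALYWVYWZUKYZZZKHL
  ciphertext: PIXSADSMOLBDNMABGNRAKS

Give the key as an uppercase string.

DHOSQ

  i= 0: P-M =  3 → D
  i= 1: I-B =  7 → H
  i= 2: X-J = 14 → O
  i= 3: S-A = 18 → S
  i= 4: A-K = 16 → Q
  i= 5: D-A =  3 → D
  i= 6: S-L =  7 → H
  i= 7: M-Y = 14 → O
  i= 8: O-W = 18 → S
  i= 9: L-V = 16 → Q
  i=10: B-Y =  3 → D
  i=11: D-W =  7 → H
  i=12: N-Z = 14 → O
  i=13: M-U = 18 → S
  i=14: A-K = 16 → Q
  i=15: B-Y =  3 → D
  i=16: G-Z =  7 → H
  i=17: N-Z = 14 → O
  i=18: R-Z = 18 → S
  i=19: A-K = 16 → Q
  i=20: K-H =  3 → D
  i=21: S-L =  7 → H
  shifts repeat with period 5: DHOSQ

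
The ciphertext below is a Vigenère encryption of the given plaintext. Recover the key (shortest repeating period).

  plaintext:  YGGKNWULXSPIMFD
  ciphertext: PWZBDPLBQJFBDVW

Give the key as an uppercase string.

RQT

  i= 0: P-Y = 17 → R
  i= 1: W-G = 16 → Q
  i= 2: Z-G = 19 → T
  i= 3: B-K = 17 → R
  i= 4: D-N = 16 → Q
  i= 5: P-W = 19 → T
  i= 6: L-U = 17 → R
  i= 7: B-L = 16 → Q
  i= 8: Q-X = 19 → T
  i= 9: J-S = 17 → R
  i=10: F-P = 16 → Q
  i=11: B-I = 19 → T
  i=12: D-M = 17 → R
  i=13: V-F = 16 → Q
  i=14: W-D = 19 → T
  shifts repeat with period 3: RQT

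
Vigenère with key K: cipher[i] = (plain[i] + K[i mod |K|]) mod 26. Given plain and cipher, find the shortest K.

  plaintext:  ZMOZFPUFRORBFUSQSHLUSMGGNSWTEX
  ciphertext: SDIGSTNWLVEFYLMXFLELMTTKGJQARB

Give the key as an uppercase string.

  i= 0: S-Z = 19 → T
  i= 1: D-M = 17 → R
  i= 2: I-O = 20 → U
  i= 3: G-Z =  7 → H
  i= 4: S-F = 13 → N
  i= 5: T-P =  4 → E
  i= 6: N-U = 19 → T
  i= 7: W-F = 17 → R
  i= 8: L-R = 20 → U
  i= 9: V-O =  7 → H
  i=10: E-R = 13 → N
  i=11: F-B =  4 → E
  i=12: Y-F = 19 → T
  i=13: L-U = 17 → R
  i=14: M-S = 20 → U
  i=15: X-Q =  7 → H
  i=16: F-S = 13 → N
  i=17: L-H =  4 → E
  i=18: E-L = 19 → T
  i=19: L-U = 17 → R
  i=20: M-S = 20 → U
  i=21: T-M =  7 → H
  i=22: T-G = 13 → N
  i=23: K-G =  4 → E
  i=24: G-N = 19 → T
  i=25: J-S = 17 → R
  i=26: Q-W = 20 → U
  i=27: A-T =  7 → H
  i=28: R-E = 13 → N
  i=29: B-X =  4 → E
  shifts repeat with period 6: TRUHNE

TRUHNE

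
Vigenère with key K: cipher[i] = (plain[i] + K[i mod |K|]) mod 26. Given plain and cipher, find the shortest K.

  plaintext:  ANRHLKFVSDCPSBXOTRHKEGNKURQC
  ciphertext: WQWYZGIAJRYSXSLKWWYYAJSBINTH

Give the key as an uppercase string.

  i= 0: W-A = 22 → W
  i= 1: Q-N =  3 → D
  i= 2: W-R =  5 → F
  i= 3: Y-H = 17 → R
  i= 4: Z-L = 14 → O
  i= 5: G-K = 22 → W
  i= 6: I-F =  3 → D
  i= 7: A-V =  5 → F
  i= 8: J-S = 17 → R
  i= 9: R-D = 14 → O
  i=10: Y-C = 22 → W
  i=11: S-P =  3 → D
  i=12: X-S =  5 → F
  i=13: S-B = 17 → R
  i=14: L-X = 14 → O
  i=15: K-O = 22 → W
  i=16: W-T =  3 → D
  i=17: W-R =  5 → F
  i=18: Y-H = 17 → R
  i=19: Y-K = 14 → O
  i=20: A-E = 22 → W
  i=21: J-G =  3 → D
  i=22: S-N =  5 → F
  i=23: B-K = 17 → R
  i=24: I-U = 14 → O
  i=25: N-R = 22 → W
  i=26: T-Q =  3 → D
  i=27: H-C =  5 → F
  shifts repeat with period 5: WDFRO

WDFRO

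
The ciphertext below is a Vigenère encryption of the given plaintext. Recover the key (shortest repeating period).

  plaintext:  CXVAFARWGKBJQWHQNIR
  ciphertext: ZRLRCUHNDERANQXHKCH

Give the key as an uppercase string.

XUQR

  i= 0: Z-C = 23 → X
  i= 1: R-X = 20 → U
  i= 2: L-V = 16 → Q
  i= 3: R-A = 17 → R
  i= 4: C-F = 23 → X
  i= 5: U-A = 20 → U
  i= 6: H-R = 16 → Q
  i= 7: N-W = 17 → R
  i= 8: D-G = 23 → X
  i= 9: E-K = 20 → U
  i=10: R-B = 16 → Q
  i=11: A-J = 17 → R
  i=12: N-Q = 23 → X
  i=13: Q-W = 20 → U
  i=14: X-H = 16 → Q
  i=15: H-Q = 17 → R
  i=16: K-N = 23 → X
  i=17: C-I = 20 → U
  i=18: H-R = 16 → Q
  shifts repeat with period 4: XUQR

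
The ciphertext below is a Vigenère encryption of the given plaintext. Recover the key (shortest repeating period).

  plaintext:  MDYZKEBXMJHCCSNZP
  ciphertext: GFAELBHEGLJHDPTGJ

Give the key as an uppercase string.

UCCFBXGH

  i= 0: G-M = 20 → U
  i= 1: F-D =  2 → C
  i= 2: A-Y =  2 → C
  i= 3: E-Z =  5 → F
  i= 4: L-K =  1 → B
  i= 5: B-E = 23 → X
  i= 6: H-B =  6 → G
  i= 7: E-X =  7 → H
  i= 8: G-M = 20 → U
  i= 9: L-J =  2 → C
  i=10: J-H =  2 → C
  i=11: H-C =  5 → F
  i=12: D-C =  1 → B
  i=13: P-S = 23 → X
  i=14: T-N =  6 → G
  i=15: G-Z =  7 → H
  i=16: J-P = 20 → U
  shifts repeat with period 8: UCCFBXGH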